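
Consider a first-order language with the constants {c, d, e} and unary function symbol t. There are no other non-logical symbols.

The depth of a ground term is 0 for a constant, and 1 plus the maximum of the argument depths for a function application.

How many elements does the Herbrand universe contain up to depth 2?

Let N_k = |{terms of depth ≤ k}|. Then N_0 = 3 and N_k = 3 + N_{k-1} for k ≥ 1 (one summand per function symbol, arity giving the exponent).
N_0 = 3
N_1 = 3 + 3 = 6
N_2 = 3 + 6 = 9
Explicitly: c, d, e, t(c), t(d), t(e), t(t(c)), t(t(d)), t(t(e)).

9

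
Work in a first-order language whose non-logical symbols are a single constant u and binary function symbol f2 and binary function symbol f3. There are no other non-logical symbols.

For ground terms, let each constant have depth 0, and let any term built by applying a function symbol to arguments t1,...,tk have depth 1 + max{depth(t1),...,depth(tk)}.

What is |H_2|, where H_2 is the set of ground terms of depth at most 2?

Let N_k = |{terms of depth ≤ k}|. Then N_0 = 1 and N_k = 1 + N_{k-1}^2 + N_{k-1}^2 for k ≥ 1 (one summand per function symbol, arity giving the exponent).
N_0 = 1
N_1 = 1 + 1^2 + 1^2 = 3
N_2 = 1 + 3^2 + 3^2 = 19

19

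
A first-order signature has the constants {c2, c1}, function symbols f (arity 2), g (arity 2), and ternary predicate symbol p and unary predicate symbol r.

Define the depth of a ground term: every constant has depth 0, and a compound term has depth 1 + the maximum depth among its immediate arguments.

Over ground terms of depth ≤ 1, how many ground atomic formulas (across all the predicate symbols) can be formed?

1010

First count ground terms of depth ≤ 1.
Let N_k count ground terms of depth at most k. Each non-constant term of depth ≤ k is some function symbol applied to depth-≤(k−1) arguments, giving N_k = 2 + N_{k-1}^2 + N_{k-1}^2.
N_0 = 2
N_1 = 2 + 2^2 + 2^2 = 10
Explicitly: c2, c1, f(c2, c2), f(c2, c1), f(c1, c2), f(c1, c1), g(c2, c2), g(c2, c1), g(c1, c2), g(c1, c1).
So |H| = 10.
Ground atoms are formed by filling each argument slot of a predicate with a term from H, so an r-ary predicate gives |H|^r atoms:
  p: 10^3 = 1000;  r: 10
Total ground atoms: 1000 + 10 = 1010.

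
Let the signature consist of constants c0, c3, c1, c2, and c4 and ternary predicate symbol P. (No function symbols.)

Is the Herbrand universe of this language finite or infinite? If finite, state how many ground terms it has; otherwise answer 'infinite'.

There are no function symbols, so every ground term is one of the 5 constants.
The Herbrand universe is {c0, c3, c1, c2, c4}, which is finite with 5 elements.

5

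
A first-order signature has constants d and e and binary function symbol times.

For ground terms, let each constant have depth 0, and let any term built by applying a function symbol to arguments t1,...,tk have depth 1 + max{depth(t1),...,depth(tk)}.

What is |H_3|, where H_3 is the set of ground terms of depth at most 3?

Let N_k = |{terms of depth ≤ k}|. Then N_0 = 2 and N_k = 2 + N_{k-1}^2 for k ≥ 1 (one summand per function symbol, arity giving the exponent).
N_0 = 2
N_1 = 2 + 2^2 = 6
N_2 = 2 + 6^2 = 38
N_3 = 2 + 38^2 = 1446

1446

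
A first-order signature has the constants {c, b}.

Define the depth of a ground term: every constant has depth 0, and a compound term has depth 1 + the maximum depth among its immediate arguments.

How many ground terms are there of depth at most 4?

2

With no function symbols every ground term is a constant, so there are exactly 2 ground terms at every depth bound.
N_0 = 2
N_1 = 2
N_2 = 2
N_3 = 2
N_4 = 2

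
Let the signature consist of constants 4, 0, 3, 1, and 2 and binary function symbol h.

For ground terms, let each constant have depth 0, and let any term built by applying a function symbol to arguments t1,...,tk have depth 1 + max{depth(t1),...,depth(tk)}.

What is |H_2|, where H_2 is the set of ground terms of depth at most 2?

905

Let N_k count ground terms of depth at most k. Each non-constant term of depth ≤ k is some function symbol applied to depth-≤(k−1) arguments, giving N_k = 5 + N_{k-1}^2.
N_0 = 5
N_1 = 5 + 5^2 = 30
N_2 = 5 + 30^2 = 905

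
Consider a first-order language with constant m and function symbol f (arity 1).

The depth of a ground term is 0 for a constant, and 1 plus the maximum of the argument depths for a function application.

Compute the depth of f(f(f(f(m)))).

4

depth(f(m)) = 1 + depth(m) = 1 + 0 = 1
depth(f(f(m))) = 1 + depth(f(m)) = 1 + 1 = 2
depth(f(f(f(m)))) = 1 + depth(f(f(m))) = 1 + 2 = 3
depth(f(f(f(f(m))))) = 1 + depth(f(f(f(m)))) = 1 + 3 = 4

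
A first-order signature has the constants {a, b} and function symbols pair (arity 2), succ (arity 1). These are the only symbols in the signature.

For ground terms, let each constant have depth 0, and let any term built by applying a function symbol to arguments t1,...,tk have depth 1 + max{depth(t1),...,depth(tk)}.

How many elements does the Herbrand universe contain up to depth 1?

8

Let N_k = |{terms of depth ≤ k}|. Then N_0 = 2 and N_k = 2 + N_{k-1}^2 + N_{k-1} for k ≥ 1 (one summand per function symbol, arity giving the exponent).
N_0 = 2
N_1 = 2 + 2^2 + 2 = 8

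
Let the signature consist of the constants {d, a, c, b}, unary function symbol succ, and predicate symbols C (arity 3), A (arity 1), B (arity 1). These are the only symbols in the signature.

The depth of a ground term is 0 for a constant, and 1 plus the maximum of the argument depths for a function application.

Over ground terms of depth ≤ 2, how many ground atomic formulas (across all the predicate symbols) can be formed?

1752

First count ground terms of depth ≤ 2.
Count level by level. With function symbols succ/1, the terms of depth ≤ k are the 4 constants together with each function applied to depth-≤(k−1) tuples, so N_k = 4 + N_{k-1}.
N_0 = 4
N_1 = 4 + 4 = 8
N_2 = 4 + 8 = 12
Explicitly: d, a, c, b, succ(d), succ(a), succ(c), succ(b), succ(succ(d)), succ(succ(a)), succ(succ(c)), succ(succ(b)).
So |H| = 12.
Each predicate of arity r yields |H|^r ground atoms (one per choice of an r-tuple from H):
  C: 12^3 = 1728;  A: 12;  B: 12
Total ground atoms: 1728 + 12 + 12 = 1752.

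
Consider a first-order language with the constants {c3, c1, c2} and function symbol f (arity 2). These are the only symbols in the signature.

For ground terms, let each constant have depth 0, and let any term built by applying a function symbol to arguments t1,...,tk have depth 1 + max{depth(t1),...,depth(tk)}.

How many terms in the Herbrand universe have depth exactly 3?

21465

Let N_k count ground terms of depth at most k. Each non-constant term of depth ≤ k is some function symbol applied to depth-≤(k−1) arguments, giving N_k = 3 + N_{k-1}^2.
N_0 = 3
N_1 = 3 + 3^2 = 12
N_2 = 3 + 12^2 = 147
N_3 = 3 + 147^2 = 21612
Terms of depth exactly 3: N_3 − N_2 = 21612 − 147 = 21465.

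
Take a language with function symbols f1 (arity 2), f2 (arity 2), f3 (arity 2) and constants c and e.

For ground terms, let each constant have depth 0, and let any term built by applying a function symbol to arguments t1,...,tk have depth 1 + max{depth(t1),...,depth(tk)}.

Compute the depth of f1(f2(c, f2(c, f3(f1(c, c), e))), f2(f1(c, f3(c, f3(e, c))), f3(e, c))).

depth(f1(c, c)) = 1 + max(0, 0) = 1
depth(f3(f1(c, c), e)) = 1 + max(1, 0) = 2
depth(f2(c, f3(f1(c, c), e))) = 1 + max(0, 2) = 3
depth(f2(c, f2(c, f3(f1(c, c), e)))) = 1 + max(0, 3) = 4
depth(f3(e, c)) = 1 + max(0, 0) = 1
depth(f3(c, f3(e, c))) = 1 + max(0, 1) = 2
depth(f1(c, f3(c, f3(e, c)))) = 1 + max(0, 2) = 3
depth(f2(f1(c, f3(c, f3(e, c))), f3(e, c))) = 1 + max(3, 1) = 4
depth(f1(f2(c, f2(c, f3(f1(c, c), e))), f2(f1(c, f3(c, f3(e, c))), f3(e, c)))) = 1 + max(4, 4) = 5

5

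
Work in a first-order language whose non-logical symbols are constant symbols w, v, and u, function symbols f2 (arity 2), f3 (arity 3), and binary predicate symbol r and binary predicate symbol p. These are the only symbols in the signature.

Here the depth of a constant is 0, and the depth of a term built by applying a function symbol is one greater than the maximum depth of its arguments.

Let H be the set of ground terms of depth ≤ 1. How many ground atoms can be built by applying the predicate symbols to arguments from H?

3042

First count ground terms of depth ≤ 1.
Count level by level. With function symbols f2/2, f3/3, the terms of depth ≤ k are the 3 constants together with each function applied to depth-≤(k−1) tuples, so N_k = 3 + N_{k-1}^2 + N_{k-1}^3.
N_0 = 3
N_1 = 3 + 3^2 + 3^3 = 39
So |H| = 39.
For each predicate symbol, the number of ground atoms is |H| raised to its arity; summing:
  r: 39^2 = 1521;  p: 39^2 = 1521
Total ground atoms: 1521 + 1521 = 3042.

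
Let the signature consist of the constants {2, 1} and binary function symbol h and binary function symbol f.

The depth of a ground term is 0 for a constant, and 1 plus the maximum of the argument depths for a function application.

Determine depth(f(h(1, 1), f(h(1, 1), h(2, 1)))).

depth(h(1, 1)) = 1 + max(0, 0) = 1
depth(h(2, 1)) = 1 + max(0, 0) = 1
depth(f(h(1, 1), h(2, 1))) = 1 + max(1, 1) = 2
depth(f(h(1, 1), f(h(1, 1), h(2, 1)))) = 1 + max(1, 2) = 3

3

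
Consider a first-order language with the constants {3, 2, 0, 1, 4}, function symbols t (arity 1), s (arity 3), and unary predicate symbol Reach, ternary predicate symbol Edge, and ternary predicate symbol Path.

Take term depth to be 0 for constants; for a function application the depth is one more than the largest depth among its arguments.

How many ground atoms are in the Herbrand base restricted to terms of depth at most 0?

First count ground terms of depth ≤ 0.
Write N_k for the number of ground terms of depth ≤ k. A term of depth ≤ k is either a constant or a function symbol applied to arguments of depth ≤ k−1, so N_k = 5 + N_{k-1} + N_{k-1}^3.
N_0 = 5
Explicitly: 3, 2, 0, 1, 4.
So |H| = 5.
Each predicate of arity r yields |H|^r ground atoms (one per choice of an r-tuple from H):
  Reach: 5;  Edge: 5^3 = 125;  Path: 5^3 = 125
Total ground atoms: 5 + 125 + 125 = 255.

255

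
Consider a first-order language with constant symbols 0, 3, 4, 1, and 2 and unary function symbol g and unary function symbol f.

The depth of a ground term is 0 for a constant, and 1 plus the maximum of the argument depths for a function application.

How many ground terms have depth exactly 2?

20

Count level by level. With function symbols g/1, f/1, the terms of depth ≤ k are the 5 constants together with each function applied to depth-≤(k−1) tuples, so N_k = 5 + N_{k-1} + N_{k-1}.
N_0 = 5
N_1 = 5 + 5 + 5 = 15
N_2 = 5 + 15 + 15 = 35
Terms of depth exactly 2: N_2 − N_1 = 35 − 15 = 20.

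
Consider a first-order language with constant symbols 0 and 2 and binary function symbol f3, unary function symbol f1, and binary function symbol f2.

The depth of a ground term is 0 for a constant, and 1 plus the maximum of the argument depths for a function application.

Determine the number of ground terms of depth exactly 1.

10

Count level by level. With function symbols f3/2, f1/1, f2/2, the terms of depth ≤ k are the 2 constants together with each function applied to depth-≤(k−1) tuples, so N_k = 2 + N_{k-1}^2 + N_{k-1} + N_{k-1}^2.
N_0 = 2
N_1 = 2 + 2^2 + 2 + 2^2 = 12
Terms of depth exactly 1: N_1 − N_0 = 12 − 2 = 10.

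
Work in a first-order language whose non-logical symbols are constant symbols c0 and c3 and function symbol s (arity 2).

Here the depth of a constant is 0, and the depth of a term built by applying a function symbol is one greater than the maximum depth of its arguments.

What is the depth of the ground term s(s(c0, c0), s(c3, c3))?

2

depth(s(c0, c0)) = 1 + max(0, 0) = 1
depth(s(c3, c3)) = 1 + max(0, 0) = 1
depth(s(s(c0, c0), s(c3, c3))) = 1 + max(1, 1) = 2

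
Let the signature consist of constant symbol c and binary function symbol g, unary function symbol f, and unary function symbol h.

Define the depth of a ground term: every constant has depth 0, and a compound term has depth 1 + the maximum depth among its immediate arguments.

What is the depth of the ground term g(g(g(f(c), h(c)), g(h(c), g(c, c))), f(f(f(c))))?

4

depth(f(c)) = 1 + depth(c) = 1 + 0 = 1
depth(h(c)) = 1 + depth(c) = 1 + 0 = 1
depth(g(f(c), h(c))) = 1 + max(1, 1) = 2
depth(g(c, c)) = 1 + max(0, 0) = 1
depth(g(h(c), g(c, c))) = 1 + max(1, 1) = 2
depth(g(g(f(c), h(c)), g(h(c), g(c, c)))) = 1 + max(2, 2) = 3
depth(f(f(c))) = 1 + depth(f(c)) = 1 + 1 = 2
depth(f(f(f(c)))) = 1 + depth(f(f(c))) = 1 + 2 = 3
depth(g(g(g(f(c), h(c)), g(h(c), g(c, c))), f(f(f(c))))) = 1 + max(3, 3) = 4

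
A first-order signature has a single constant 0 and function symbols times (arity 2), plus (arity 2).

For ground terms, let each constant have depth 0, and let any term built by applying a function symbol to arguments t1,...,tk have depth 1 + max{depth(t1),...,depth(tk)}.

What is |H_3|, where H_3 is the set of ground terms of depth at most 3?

Let N_k count ground terms of depth at most k. Each non-constant term of depth ≤ k is some function symbol applied to depth-≤(k−1) arguments, giving N_k = 1 + N_{k-1}^2 + N_{k-1}^2.
N_0 = 1
N_1 = 1 + 1^2 + 1^2 = 3
N_2 = 1 + 3^2 + 3^2 = 19
N_3 = 1 + 19^2 + 19^2 = 723

723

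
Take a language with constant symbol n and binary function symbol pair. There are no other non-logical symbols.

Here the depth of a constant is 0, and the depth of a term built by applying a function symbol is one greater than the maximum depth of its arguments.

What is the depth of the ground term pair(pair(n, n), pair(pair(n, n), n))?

depth(pair(n, n)) = 1 + max(0, 0) = 1
depth(pair(pair(n, n), n)) = 1 + max(1, 0) = 2
depth(pair(pair(n, n), pair(pair(n, n), n))) = 1 + max(1, 2) = 3

3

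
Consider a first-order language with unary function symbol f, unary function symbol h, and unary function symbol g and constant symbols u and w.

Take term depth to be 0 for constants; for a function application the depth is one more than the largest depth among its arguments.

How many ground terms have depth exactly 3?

Write N_k for the number of ground terms of depth ≤ k. A term of depth ≤ k is either a constant or a function symbol applied to arguments of depth ≤ k−1, so N_k = 2 + N_{k-1} + N_{k-1} + N_{k-1}.
N_0 = 2
N_1 = 2 + 2 + 2 + 2 = 8
N_2 = 2 + 8 + 8 + 8 = 26
N_3 = 2 + 26 + 26 + 26 = 80
Terms of depth exactly 3: N_3 − N_2 = 80 − 26 = 54.

54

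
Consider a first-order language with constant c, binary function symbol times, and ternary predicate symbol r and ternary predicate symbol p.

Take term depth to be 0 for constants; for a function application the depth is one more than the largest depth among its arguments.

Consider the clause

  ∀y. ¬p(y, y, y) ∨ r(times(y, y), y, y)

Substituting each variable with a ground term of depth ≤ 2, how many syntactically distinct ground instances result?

5

Ground terms of depth ≤ 2:
  Let N_k count ground terms of depth at most k. Each non-constant term of depth ≤ k is some function symbol applied to depth-≤(k−1) arguments, giving N_k = 1 + N_{k-1}^2.
  N_0 = 1
  N_1 = 1 + 1^2 = 2
  N_2 = 1 + 2^2 = 5
  Explicitly: c, times(c, c), times(c, times(c, c)), times(times(c, c), c), times(times(c, c), times(c, c)).
So there are 5 ground terms available for substitution.
The body mentions the single quantified variable y; since ground terms form a free algebra, no two substitutions collapse to the same formula.
Number of ground instances = 5.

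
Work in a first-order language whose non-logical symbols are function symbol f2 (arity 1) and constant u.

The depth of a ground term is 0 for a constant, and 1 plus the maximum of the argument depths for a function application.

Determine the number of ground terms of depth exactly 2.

1

If N_k denotes the number of depth-≤k ground terms, the 1 constant gives N_0 = 1, and each function symbol of arity r contributes N_{k-1}^r new terms at level k: N_k = 1 + N_{k-1}.
N_0 = 1
N_1 = 1 + 1 = 2
N_2 = 1 + 2 = 3
Terms of depth exactly 2: N_2 − N_1 = 3 − 2 = 1.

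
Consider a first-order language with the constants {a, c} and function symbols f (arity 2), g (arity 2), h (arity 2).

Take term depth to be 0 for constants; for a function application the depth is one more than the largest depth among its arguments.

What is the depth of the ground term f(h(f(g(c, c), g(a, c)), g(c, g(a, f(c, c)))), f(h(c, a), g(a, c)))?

5

depth(g(c, c)) = 1 + max(0, 0) = 1
depth(g(a, c)) = 1 + max(0, 0) = 1
depth(f(g(c, c), g(a, c))) = 1 + max(1, 1) = 2
depth(f(c, c)) = 1 + max(0, 0) = 1
depth(g(a, f(c, c))) = 1 + max(0, 1) = 2
depth(g(c, g(a, f(c, c)))) = 1 + max(0, 2) = 3
depth(h(f(g(c, c), g(a, c)), g(c, g(a, f(c, c))))) = 1 + max(2, 3) = 4
depth(h(c, a)) = 1 + max(0, 0) = 1
depth(f(h(c, a), g(a, c))) = 1 + max(1, 1) = 2
depth(f(h(f(g(c, c), g(a, c)), g(c, g(a, f(c, c)))), f(h(c, a), g(a, c)))) = 1 + max(4, 2) = 5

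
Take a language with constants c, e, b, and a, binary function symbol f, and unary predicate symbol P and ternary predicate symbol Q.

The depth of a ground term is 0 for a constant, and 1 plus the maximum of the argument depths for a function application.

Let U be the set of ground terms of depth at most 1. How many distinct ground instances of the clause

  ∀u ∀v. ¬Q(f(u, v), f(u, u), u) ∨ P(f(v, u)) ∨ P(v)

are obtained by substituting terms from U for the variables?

400

Ground terms of depth ≤ 1:
  Let N_k count ground terms of depth at most k. Each non-constant term of depth ≤ k is some function symbol applied to depth-≤(k−1) arguments, giving N_k = 4 + N_{k-1}^2.
  N_0 = 4
  N_1 = 4 + 4^2 = 20
So there are 20 ground terms available for substitution.
There are 2 variables to instantiate (u, v), each occurring in at least one literal, so different choices give different ground instances.
Number of ground instances = 20^2 = 400.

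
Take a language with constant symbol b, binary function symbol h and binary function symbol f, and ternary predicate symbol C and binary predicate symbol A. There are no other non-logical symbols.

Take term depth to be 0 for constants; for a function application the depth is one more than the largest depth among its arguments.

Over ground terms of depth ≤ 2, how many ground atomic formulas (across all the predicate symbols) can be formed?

First count ground terms of depth ≤ 2.
Let N_k = |{terms of depth ≤ k}|. Then N_0 = 1 and N_k = 1 + N_{k-1}^2 + N_{k-1}^2 for k ≥ 1 (one summand per function symbol, arity giving the exponent).
N_0 = 1
N_1 = 1 + 1^2 + 1^2 = 3
N_2 = 1 + 3^2 + 3^2 = 19
So |H| = 19.
For each predicate symbol, the number of ground atoms is |H| raised to its arity; summing:
  C: 19^3 = 6859;  A: 19^2 = 361
Total ground atoms: 6859 + 361 = 7220.

7220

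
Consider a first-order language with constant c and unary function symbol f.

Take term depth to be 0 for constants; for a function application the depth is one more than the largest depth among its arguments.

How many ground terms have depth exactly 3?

Write N_k for the number of ground terms of depth ≤ k. A term of depth ≤ k is either a constant or a function symbol applied to arguments of depth ≤ k−1, so N_k = 1 + N_{k-1}.
N_0 = 1
N_1 = 1 + 1 = 2
N_2 = 1 + 2 = 3
N_3 = 1 + 3 = 4
Terms of depth exactly 3: N_3 − N_2 = 4 − 3 = 1.

1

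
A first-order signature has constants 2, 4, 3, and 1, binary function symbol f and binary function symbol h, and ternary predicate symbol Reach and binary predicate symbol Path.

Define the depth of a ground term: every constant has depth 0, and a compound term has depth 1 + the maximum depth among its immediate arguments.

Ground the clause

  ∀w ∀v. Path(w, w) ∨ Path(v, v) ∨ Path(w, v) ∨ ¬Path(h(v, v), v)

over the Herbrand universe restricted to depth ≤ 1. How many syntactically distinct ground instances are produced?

1296

Ground terms of depth ≤ 1:
  Let N_k count ground terms of depth at most k. Each non-constant term of depth ≤ k is some function symbol applied to depth-≤(k−1) arguments, giving N_k = 4 + N_{k-1}^2 + N_{k-1}^2.
  N_0 = 4
  N_1 = 4 + 4^2 + 4^2 = 36
So there are 36 ground terms available for substitution.
The clause has 2 distinct variables (w, v), each appearing in the body. In the free term algebra distinct substitutions yield syntactically distinct ground instances.
Number of ground instances = 36^2 = 1296.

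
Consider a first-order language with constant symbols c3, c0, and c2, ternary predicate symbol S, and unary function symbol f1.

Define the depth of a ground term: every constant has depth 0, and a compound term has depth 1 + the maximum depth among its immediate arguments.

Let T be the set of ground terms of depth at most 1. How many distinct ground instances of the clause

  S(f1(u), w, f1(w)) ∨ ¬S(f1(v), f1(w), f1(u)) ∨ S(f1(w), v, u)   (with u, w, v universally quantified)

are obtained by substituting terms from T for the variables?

Ground terms of depth ≤ 1:
  Write N_k for the number of ground terms of depth ≤ k. A term of depth ≤ k is either a constant or a function symbol applied to arguments of depth ≤ k−1, so N_k = 3 + N_{k-1}.
  N_0 = 3
  N_1 = 3 + 3 = 6
  Explicitly: c3, c0, c2, f1(c3), f1(c0), f1(c2).
So there are 6 ground terms available for substitution.
The body mentions every one of the 3 quantified variables; since ground terms form a free algebra, no two substitutions collapse to the same formula.
Number of ground instances = 6^3 = 216.

216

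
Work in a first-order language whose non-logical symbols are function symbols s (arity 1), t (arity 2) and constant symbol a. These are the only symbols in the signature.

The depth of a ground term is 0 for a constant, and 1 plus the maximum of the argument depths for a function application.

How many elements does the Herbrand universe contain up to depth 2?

Let N_k count ground terms of depth at most k. Each non-constant term of depth ≤ k is some function symbol applied to depth-≤(k−1) arguments, giving N_k = 1 + N_{k-1} + N_{k-1}^2.
N_0 = 1
N_1 = 1 + 1 + 1^2 = 3
N_2 = 1 + 3 + 3^2 = 13

13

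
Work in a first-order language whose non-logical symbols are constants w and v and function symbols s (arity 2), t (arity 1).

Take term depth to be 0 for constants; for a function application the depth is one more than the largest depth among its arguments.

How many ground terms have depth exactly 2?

66

If N_k denotes the number of depth-≤k ground terms, the 2 constants give N_0 = 2, and each function symbol of arity r contributes N_{k-1}^r new terms at level k: N_k = 2 + N_{k-1}^2 + N_{k-1}.
N_0 = 2
N_1 = 2 + 2^2 + 2 = 8
N_2 = 2 + 8^2 + 8 = 74
Terms of depth exactly 2: N_2 − N_1 = 74 − 8 = 66.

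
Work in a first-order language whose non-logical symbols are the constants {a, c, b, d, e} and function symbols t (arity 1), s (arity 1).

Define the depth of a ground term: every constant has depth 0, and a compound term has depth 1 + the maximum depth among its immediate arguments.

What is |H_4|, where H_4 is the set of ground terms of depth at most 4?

155

If N_k denotes the number of depth-≤k ground terms, the 5 constants give N_0 = 5, and each function symbol of arity r contributes N_{k-1}^r new terms at level k: N_k = 5 + N_{k-1} + N_{k-1}.
N_0 = 5
N_1 = 5 + 5 + 5 = 15
N_2 = 5 + 15 + 15 = 35
N_3 = 5 + 35 + 35 = 75
N_4 = 5 + 75 + 75 = 155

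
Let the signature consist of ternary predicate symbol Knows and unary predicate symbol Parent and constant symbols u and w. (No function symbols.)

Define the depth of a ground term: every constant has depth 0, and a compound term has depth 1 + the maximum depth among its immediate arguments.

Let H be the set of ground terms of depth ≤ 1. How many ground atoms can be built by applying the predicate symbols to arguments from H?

First count ground terms of depth ≤ 1.
With no function symbols every ground term is a constant, so there are exactly 2 ground terms at every depth bound.
N_0 = 2
N_1 = 2
So |H| = 2.
For each predicate symbol, the number of ground atoms is |H| raised to its arity; summing:
  Knows: 2^3 = 8;  Parent: 2
Total ground atoms: 8 + 2 = 10.

10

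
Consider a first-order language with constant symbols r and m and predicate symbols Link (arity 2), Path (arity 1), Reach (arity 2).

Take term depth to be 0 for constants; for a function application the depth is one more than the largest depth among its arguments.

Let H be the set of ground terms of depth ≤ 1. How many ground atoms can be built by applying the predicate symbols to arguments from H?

First count ground terms of depth ≤ 1.
With no function symbols every ground term is a constant, so there are exactly 2 ground terms at every depth bound.
N_0 = 2
N_1 = 2
Explicitly: r, m.
So |H| = 2.
Ground atoms are formed by filling each argument slot of a predicate with a term from H, so an r-ary predicate gives |H|^r atoms:
  Link: 2^2 = 4;  Path: 2;  Reach: 2^2 = 4
Total ground atoms: 4 + 2 + 4 = 10.

10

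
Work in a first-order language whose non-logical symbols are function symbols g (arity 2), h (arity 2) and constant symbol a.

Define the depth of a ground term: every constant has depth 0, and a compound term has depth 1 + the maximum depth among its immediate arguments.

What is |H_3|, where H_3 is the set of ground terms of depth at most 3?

If N_k denotes the number of depth-≤k ground terms, the 1 constant gives N_0 = 1, and each function symbol of arity r contributes N_{k-1}^r new terms at level k: N_k = 1 + N_{k-1}^2 + N_{k-1}^2.
N_0 = 1
N_1 = 1 + 1^2 + 1^2 = 3
N_2 = 1 + 3^2 + 3^2 = 19
N_3 = 1 + 19^2 + 19^2 = 723

723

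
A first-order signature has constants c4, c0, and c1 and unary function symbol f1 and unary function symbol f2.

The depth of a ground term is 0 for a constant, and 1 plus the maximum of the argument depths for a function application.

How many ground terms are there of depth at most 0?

3

Write N_k for the number of ground terms of depth ≤ k. A term of depth ≤ k is either a constant or a function symbol applied to arguments of depth ≤ k−1, so N_k = 3 + N_{k-1} + N_{k-1}.
N_0 = 3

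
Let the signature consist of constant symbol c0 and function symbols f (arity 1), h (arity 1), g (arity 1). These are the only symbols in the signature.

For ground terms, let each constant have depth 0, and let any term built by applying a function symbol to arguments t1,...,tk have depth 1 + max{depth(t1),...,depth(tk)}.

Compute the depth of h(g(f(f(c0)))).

4

depth(f(c0)) = 1 + depth(c0) = 1 + 0 = 1
depth(f(f(c0))) = 1 + depth(f(c0)) = 1 + 1 = 2
depth(g(f(f(c0)))) = 1 + depth(f(f(c0))) = 1 + 2 = 3
depth(h(g(f(f(c0))))) = 1 + depth(g(f(f(c0)))) = 1 + 3 = 4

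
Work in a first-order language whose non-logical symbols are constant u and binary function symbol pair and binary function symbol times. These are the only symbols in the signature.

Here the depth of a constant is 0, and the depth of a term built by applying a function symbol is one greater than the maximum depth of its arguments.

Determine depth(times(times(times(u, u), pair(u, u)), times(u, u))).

3

depth(times(u, u)) = 1 + max(0, 0) = 1
depth(pair(u, u)) = 1 + max(0, 0) = 1
depth(times(times(u, u), pair(u, u))) = 1 + max(1, 1) = 2
depth(times(times(times(u, u), pair(u, u)), times(u, u))) = 1 + max(2, 1) = 3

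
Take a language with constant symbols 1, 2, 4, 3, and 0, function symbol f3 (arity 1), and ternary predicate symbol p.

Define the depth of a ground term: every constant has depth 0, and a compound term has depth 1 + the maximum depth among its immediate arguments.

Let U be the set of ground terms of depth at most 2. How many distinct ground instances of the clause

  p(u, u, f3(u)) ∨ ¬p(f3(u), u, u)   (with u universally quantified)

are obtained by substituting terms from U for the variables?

15

Ground terms of depth ≤ 2:
  Let N_k = |{terms of depth ≤ k}|. Then N_0 = 5 and N_k = 5 + N_{k-1} for k ≥ 1 (one summand per function symbol, arity giving the exponent).
  N_0 = 5
  N_1 = 5 + 5 = 10
  N_2 = 5 + 10 = 15
So there are 15 ground terms available for substitution.
The variable u ranges independently over the available ground terms, and distinct assignments produce distinct instances.
Number of ground instances = 15.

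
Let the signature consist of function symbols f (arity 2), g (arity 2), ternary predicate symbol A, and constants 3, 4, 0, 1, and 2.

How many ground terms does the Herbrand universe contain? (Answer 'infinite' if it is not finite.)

infinite

The signature has at least one function symbol (f, arity 2) and at least one constant (3).
Iterating f gives infinitely many distinct ground terms: 3, f(3, 3), f(f(3, 3), f(3, 3)), ...
So the Herbrand universe is infinite.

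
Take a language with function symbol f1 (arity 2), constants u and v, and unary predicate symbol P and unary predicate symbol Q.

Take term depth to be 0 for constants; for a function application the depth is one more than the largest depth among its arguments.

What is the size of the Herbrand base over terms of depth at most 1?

12

First count ground terms of depth ≤ 1.
Let N_k count ground terms of depth at most k. Each non-constant term of depth ≤ k is some function symbol applied to depth-≤(k−1) arguments, giving N_k = 2 + N_{k-1}^2.
N_0 = 2
N_1 = 2 + 2^2 = 6
Explicitly: u, v, f1(u, u), f1(u, v), f1(v, u), f1(v, v).
So |H| = 6.
Each predicate of arity r yields |H|^r ground atoms (one per choice of an r-tuple from H):
  P: 6;  Q: 6
Total ground atoms: 6 + 6 = 12.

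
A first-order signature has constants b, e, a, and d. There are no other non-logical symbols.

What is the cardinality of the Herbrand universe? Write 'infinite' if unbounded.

There are no function symbols, so every ground term is one of the 4 constants.
The Herbrand universe is {b, e, a, d}, which is finite with 4 elements.

4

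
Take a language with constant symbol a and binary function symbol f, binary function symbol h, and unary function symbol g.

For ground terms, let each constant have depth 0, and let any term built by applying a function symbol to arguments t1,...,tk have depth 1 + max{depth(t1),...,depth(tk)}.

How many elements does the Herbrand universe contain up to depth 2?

37

If N_k denotes the number of depth-≤k ground terms, the 1 constant gives N_0 = 1, and each function symbol of arity r contributes N_{k-1}^r new terms at level k: N_k = 1 + N_{k-1}^2 + N_{k-1}^2 + N_{k-1}.
N_0 = 1
N_1 = 1 + 1^2 + 1^2 + 1 = 4
N_2 = 1 + 4^2 + 4^2 + 4 = 37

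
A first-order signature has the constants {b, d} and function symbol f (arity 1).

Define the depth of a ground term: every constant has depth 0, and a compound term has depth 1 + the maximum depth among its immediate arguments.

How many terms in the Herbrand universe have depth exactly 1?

Let N_k count ground terms of depth at most k. Each non-constant term of depth ≤ k is some function symbol applied to depth-≤(k−1) arguments, giving N_k = 2 + N_{k-1}.
N_0 = 2
N_1 = 2 + 2 = 4
Terms of depth exactly 1: N_1 − N_0 = 4 − 2 = 2.

2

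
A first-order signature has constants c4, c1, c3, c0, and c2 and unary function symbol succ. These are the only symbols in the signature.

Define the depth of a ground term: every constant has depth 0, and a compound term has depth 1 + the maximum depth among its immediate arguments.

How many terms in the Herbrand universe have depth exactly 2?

Let N_k count ground terms of depth at most k. Each non-constant term of depth ≤ k is some function symbol applied to depth-≤(k−1) arguments, giving N_k = 5 + N_{k-1}.
N_0 = 5
N_1 = 5 + 5 = 10
N_2 = 5 + 10 = 15
Terms of depth exactly 2: N_2 − N_1 = 15 − 10 = 5.

5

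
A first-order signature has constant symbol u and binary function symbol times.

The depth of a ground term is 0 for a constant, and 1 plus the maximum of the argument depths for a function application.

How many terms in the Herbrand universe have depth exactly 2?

Write N_k for the number of ground terms of depth ≤ k. A term of depth ≤ k is either a constant or a function symbol applied to arguments of depth ≤ k−1, so N_k = 1 + N_{k-1}^2.
N_0 = 1
N_1 = 1 + 1^2 = 2
N_2 = 1 + 2^2 = 5
Terms of depth exactly 2: N_2 − N_1 = 5 − 2 = 3.

3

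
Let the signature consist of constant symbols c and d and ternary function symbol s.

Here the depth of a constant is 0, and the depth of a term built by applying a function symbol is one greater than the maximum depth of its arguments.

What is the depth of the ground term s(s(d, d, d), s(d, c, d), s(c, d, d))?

depth(s(d, d, d)) = 1 + max(0, 0, 0) = 1
depth(s(d, c, d)) = 1 + max(0, 0, 0) = 1
depth(s(c, d, d)) = 1 + max(0, 0, 0) = 1
depth(s(s(d, d, d), s(d, c, d), s(c, d, d))) = 1 + max(1, 1, 1) = 2

2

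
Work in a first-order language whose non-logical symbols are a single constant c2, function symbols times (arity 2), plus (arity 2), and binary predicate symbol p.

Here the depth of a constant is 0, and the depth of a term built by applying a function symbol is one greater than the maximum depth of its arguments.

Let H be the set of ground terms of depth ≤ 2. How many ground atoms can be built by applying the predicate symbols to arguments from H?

361

First count ground terms of depth ≤ 2.
Let N_k = |{terms of depth ≤ k}|. Then N_0 = 1 and N_k = 1 + N_{k-1}^2 + N_{k-1}^2 for k ≥ 1 (one summand per function symbol, arity giving the exponent).
N_0 = 1
N_1 = 1 + 1^2 + 1^2 = 3
N_2 = 1 + 3^2 + 3^2 = 19
So |H| = 19.
Each predicate of arity r yields |H|^r ground atoms (one per choice of an r-tuple from H):
  p: 19^2 = 361
Total ground atoms: 361.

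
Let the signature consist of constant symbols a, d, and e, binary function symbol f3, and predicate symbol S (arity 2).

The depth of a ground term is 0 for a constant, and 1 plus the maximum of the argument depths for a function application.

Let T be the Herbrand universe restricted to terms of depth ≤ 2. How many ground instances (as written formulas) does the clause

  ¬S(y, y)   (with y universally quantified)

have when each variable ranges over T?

147

Ground terms of depth ≤ 2:
  Let N_k = |{terms of depth ≤ k}|. Then N_0 = 3 and N_k = 3 + N_{k-1}^2 for k ≥ 1 (one summand per function symbol, arity giving the exponent).
  N_0 = 3
  N_1 = 3 + 3^2 = 12
  N_2 = 3 + 12^2 = 147
So there are 147 ground terms available for substitution.
The body mentions the single quantified variable y; since ground terms form a free algebra, no two substitutions collapse to the same formula.
Number of ground instances = 147.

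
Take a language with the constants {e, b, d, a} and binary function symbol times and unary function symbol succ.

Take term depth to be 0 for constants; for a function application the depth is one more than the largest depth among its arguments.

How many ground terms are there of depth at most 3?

Let N_k count ground terms of depth at most k. Each non-constant term of depth ≤ k is some function symbol applied to depth-≤(k−1) arguments, giving N_k = 4 + N_{k-1}^2 + N_{k-1}.
N_0 = 4
N_1 = 4 + 4^2 + 4 = 24
N_2 = 4 + 24^2 + 24 = 604
N_3 = 4 + 604^2 + 604 = 365424

365424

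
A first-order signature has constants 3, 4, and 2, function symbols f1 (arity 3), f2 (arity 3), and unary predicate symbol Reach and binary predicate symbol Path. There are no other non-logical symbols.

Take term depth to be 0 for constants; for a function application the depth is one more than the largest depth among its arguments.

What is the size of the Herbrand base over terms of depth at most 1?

First count ground terms of depth ≤ 1.
Let N_k count ground terms of depth at most k. Each non-constant term of depth ≤ k is some function symbol applied to depth-≤(k−1) arguments, giving N_k = 3 + N_{k-1}^3 + N_{k-1}^3.
N_0 = 3
N_1 = 3 + 3^3 + 3^3 = 57
So |H| = 57.
Each predicate of arity r yields |H|^r ground atoms (one per choice of an r-tuple from H):
  Reach: 57;  Path: 57^2 = 3249
Total ground atoms: 57 + 3249 = 3306.

3306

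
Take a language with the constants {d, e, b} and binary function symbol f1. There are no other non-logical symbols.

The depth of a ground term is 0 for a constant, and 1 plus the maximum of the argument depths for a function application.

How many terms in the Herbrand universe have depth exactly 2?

If N_k denotes the number of depth-≤k ground terms, the 3 constants give N_0 = 3, and each function symbol of arity r contributes N_{k-1}^r new terms at level k: N_k = 3 + N_{k-1}^2.
N_0 = 3
N_1 = 3 + 3^2 = 12
N_2 = 3 + 12^2 = 147
Terms of depth exactly 2: N_2 − N_1 = 147 − 12 = 135.

135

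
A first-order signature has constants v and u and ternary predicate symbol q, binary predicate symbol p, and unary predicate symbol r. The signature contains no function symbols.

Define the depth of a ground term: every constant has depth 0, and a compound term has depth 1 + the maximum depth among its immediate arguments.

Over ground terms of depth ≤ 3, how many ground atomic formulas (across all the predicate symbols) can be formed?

First count ground terms of depth ≤ 3.
With no function symbols every ground term is a constant, so there are exactly 2 ground terms at every depth bound.
N_0 = 2
N_1 = 2
N_2 = 2
N_3 = 2
So |H| = 2.
For each predicate symbol, the number of ground atoms is |H| raised to its arity; summing:
  q: 2^3 = 8;  p: 2^2 = 4;  r: 2
Total ground atoms: 8 + 4 + 2 = 14.

14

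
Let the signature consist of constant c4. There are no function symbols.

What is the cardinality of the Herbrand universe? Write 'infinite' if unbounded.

1

There are no function symbols, so the only ground term is the single constant.
The Herbrand universe is {c4}, finite with 1 element.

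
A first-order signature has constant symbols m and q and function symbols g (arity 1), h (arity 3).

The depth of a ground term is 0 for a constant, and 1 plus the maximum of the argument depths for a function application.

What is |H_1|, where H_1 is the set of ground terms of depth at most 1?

Let N_k count ground terms of depth at most k. Each non-constant term of depth ≤ k is some function symbol applied to depth-≤(k−1) arguments, giving N_k = 2 + N_{k-1} + N_{k-1}^3.
N_0 = 2
N_1 = 2 + 2 + 2^3 = 12
Explicitly: m, q, g(m), g(q), h(m, m, m), h(m, m, q), h(m, q, m), h(m, q, q), h(q, m, m), h(q, m, q), h(q, q, m), h(q, q, q).

12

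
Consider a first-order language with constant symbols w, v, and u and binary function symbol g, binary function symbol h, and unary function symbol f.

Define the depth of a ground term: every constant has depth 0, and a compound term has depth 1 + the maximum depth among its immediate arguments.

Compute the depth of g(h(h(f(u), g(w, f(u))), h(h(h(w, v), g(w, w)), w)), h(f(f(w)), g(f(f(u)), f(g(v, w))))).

depth(f(u)) = 1 + depth(u) = 1 + 0 = 1
depth(g(w, f(u))) = 1 + max(0, 1) = 2
depth(h(f(u), g(w, f(u)))) = 1 + max(1, 2) = 3
depth(h(w, v)) = 1 + max(0, 0) = 1
depth(g(w, w)) = 1 + max(0, 0) = 1
depth(h(h(w, v), g(w, w))) = 1 + max(1, 1) = 2
depth(h(h(h(w, v), g(w, w)), w)) = 1 + max(2, 0) = 3
depth(h(h(f(u), g(w, f(u))), h(h(h(w, v), g(w, w)), w))) = 1 + max(3, 3) = 4
depth(f(w)) = 1 + depth(w) = 1 + 0 = 1
depth(f(f(w))) = 1 + depth(f(w)) = 1 + 1 = 2
depth(f(f(u))) = 1 + depth(f(u)) = 1 + 1 = 2
depth(g(v, w)) = 1 + max(0, 0) = 1
depth(f(g(v, w))) = 1 + depth(g(v, w)) = 1 + 1 = 2
depth(g(f(f(u)), f(g(v, w)))) = 1 + max(2, 2) = 3
depth(h(f(f(w)), g(f(f(u)), f(g(v, w))))) = 1 + max(2, 3) = 4
depth(g(h(h(f(u), g(w, f(u))), h(h(h(w, v), g(w, w)), w)), h(f(f(w)), g(f(f(u)), f(g(v, w)))))) = 1 + max(4, 4) = 5

5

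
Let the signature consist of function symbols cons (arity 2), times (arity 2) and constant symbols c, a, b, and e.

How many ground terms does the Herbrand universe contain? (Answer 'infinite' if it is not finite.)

infinite

The signature has at least one function symbol (cons, arity 2) and at least one constant (c).
Iterating cons gives infinitely many distinct ground terms: c, cons(c, c), cons(cons(c, c), cons(c, c)), ...
So the Herbrand universe is infinite.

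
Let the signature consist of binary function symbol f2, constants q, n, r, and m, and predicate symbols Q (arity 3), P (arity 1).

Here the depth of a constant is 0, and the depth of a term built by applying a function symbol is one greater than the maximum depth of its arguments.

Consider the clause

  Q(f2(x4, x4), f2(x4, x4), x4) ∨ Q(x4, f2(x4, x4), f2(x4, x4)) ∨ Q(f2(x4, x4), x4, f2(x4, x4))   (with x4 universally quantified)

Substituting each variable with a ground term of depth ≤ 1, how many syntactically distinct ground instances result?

Ground terms of depth ≤ 1:
  Let N_k count ground terms of depth at most k. Each non-constant term of depth ≤ k is some function symbol applied to depth-≤(k−1) arguments, giving N_k = 4 + N_{k-1}^2.
  N_0 = 4
  N_1 = 4 + 4^2 = 20
So there are 20 ground terms available for substitution.
There is 1 variable to instantiate (x4),  occurring in at least one literal, so different choices give different ground instances.
Number of ground instances = 20.

20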